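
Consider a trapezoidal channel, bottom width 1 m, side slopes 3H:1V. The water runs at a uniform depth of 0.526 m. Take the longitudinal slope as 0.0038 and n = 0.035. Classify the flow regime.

With bottom width b = 1 m and side slope z = 3: A = (b + zy)y = (1 + 3×0.526)×0.526 = 1.356 m²; P = b + 2y√(1+z²) = 1 + 2×0.526×3.162 = 4.327 m.
Hydraulic radius R = A/P = 1.356/4.327 = 0.3134 m.
V = (1/n) R^(2/3) √S = (1/0.035) × 0.3134^(2/3) × √0.0038 = 0.8126 m/s. Hydraulic depth D_h = A/T = 1.356/4.156 = 0.3263 m.
Froude number Fr = V/√(g·D_h) = 0.8126/√(9.81×0.3263) = 0.454, which is less than 1, so the flow is subcritical.

subcritical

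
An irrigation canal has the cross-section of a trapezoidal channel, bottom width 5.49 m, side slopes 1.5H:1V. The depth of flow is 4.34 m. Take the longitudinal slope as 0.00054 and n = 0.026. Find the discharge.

Q = 84.9 m³/s

With bottom width b = 5.49 m and side slope z = 1.5: A = (b + zy)y = (5.49 + 1.5×4.34)×4.34 = 52.08 m²; P = b + 2y√(1+z²) = 5.49 + 2×4.34×1.803 = 21.14 m.
Hydraulic radius R = A/P = 52.08/21.14 = 2.464 m.
Manning's equation: Q = (1/n) A R^(2/3) S^(1/2) = (1/0.026) × 52.08 × 2.464^(2/3) × 0.00054^(1/2) = 84.9 m³/s.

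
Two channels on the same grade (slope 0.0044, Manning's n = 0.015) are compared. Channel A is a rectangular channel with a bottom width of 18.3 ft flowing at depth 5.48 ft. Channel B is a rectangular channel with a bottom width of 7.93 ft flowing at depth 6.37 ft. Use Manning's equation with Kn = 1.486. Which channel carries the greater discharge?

channel A

Channel A: Flow area A = b·y = 18.3 × 5.48 = 100.3 ft². Wetted perimeter P = b + 2y = 18.3 + 2×5.48 = 29.26 ft. Hydraulic radius R = A/P = 100.3/29.26 = 3.427 ft. Q_A = (1.486/0.015)·100.3·3.427^(2/3)·√0.0044 = 1498 ft³/s.
Channel B: Flow area A = b·y = 7.93 × 6.37 = 50.51 ft². Wetted perimeter P = b + 2y = 7.93 + 2×6.37 = 20.67 ft. Hydraulic radius R = A/P = 50.51/20.67 = 2.444 ft. Q_B = (1.486/0.015)·50.51·2.444^(2/3)·√0.0044 = 602.3 ft³/s.
Q_A = 1498 ft³/s vs Q_B = 602.3 ft³/s, so channel A carries more.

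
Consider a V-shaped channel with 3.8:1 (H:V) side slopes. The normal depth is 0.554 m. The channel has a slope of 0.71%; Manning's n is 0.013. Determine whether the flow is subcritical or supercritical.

supercritical

For a triangular section with side slope z = 3.8: A = zy² = 3.8×0.554² = 1.166 m²; P = 2y√(1+z²) = 2×0.554×3.929 = 4.354 m.
Hydraulic radius R = A/P = 1.166/4.354 = 0.2679 m.
V = (1/n) R^(2/3) √S = (1/0.013) × 0.2679^(2/3) × √0.0071 = 2.693 m/s. Hydraulic depth D_h = A/T = 1.166/4.21 = 0.277 m.
Froude number Fr = V/√(g·D_h) = 2.693/√(9.81×0.277) = 1.63, which is greater than 1, so the flow is supercritical.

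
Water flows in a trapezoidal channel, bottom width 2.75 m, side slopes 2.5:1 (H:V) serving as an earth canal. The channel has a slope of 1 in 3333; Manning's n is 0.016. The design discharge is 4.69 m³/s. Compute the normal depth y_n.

y_n = 1.05 m

Manning's equation rearranged: A R^(2/3) = nQ / (1·√S) = 0.016 × 4.69 / (√0.0003) = 4.332.
Try y = 0.867 m: A R^(2/3) = 2.947 — too small.
Try y = 1.19 m: A R^(2/3) = 5.593 — too large.
Try y = 1.05 m: A R^(2/3) = 4.328 — matches.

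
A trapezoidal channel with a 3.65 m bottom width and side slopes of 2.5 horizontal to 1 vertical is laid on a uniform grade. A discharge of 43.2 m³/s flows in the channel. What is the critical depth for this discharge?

y_c = 1.68 m

At critical depth, Q² T / (g A³) = 1, i.e. A³/T = Q²/g = 43.2²/9.81 = 190.2.
Try y = 2.15 m: A³/T = 507.3 — too large.
Try y = 1.2 m: A³/T = 52.66 — too small.
Try y = 1.68 m: A³/T = 190.3 — matches.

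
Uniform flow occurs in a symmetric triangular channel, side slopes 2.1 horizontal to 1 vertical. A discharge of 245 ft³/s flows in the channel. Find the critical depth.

y_c = 3.85 ft

At critical depth, Q² T / (g A³) = 1, i.e. A³/T = Q²/g = 245²/32.2 = 1864.
At y = 3.06 ft: A³/T = 591.6 — too small.
At y = 3.85 ft: A³/T = 1865 — matches.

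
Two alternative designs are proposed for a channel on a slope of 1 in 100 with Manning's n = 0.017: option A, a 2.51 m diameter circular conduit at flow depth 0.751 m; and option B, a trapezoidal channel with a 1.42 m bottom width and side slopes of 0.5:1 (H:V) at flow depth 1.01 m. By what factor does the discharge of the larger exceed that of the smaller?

Channel A: For a circular section of diameter D = 2.51 m at depth y = 0.751 m, the central angle is θ = 2 arccos(1 − 2y/D) = 2.315 rad. Then A = (D²/8)(θ − sin θ) = 1.244 m² and P = Dθ/2 = 2.905 m. Hydraulic radius R = A/P = 1.244/2.905 = 0.4281 m. Q_A = (1/0.017)·1.244·0.4281^(2/3)·√0.01 = 4.156 m³/s.
Channel B: With bottom width b = 1.42 m and side slope z = 0.5: A = (b + zy)y = (1.42 + 0.5×1.01)×1.01 = 1.944 m²; P = b + 2y√(1+z²) = 1.42 + 2×1.01×1.118 = 3.678 m. Hydraulic radius R = A/P = 1.944/3.678 = 0.5286 m. Q_B = (1/0.017)·1.944·0.5286^(2/3)·√0.01 = 7.476 m³/s.
The larger discharge is 7.476 m³/s and the smaller is 4.156 m³/s; the ratio is 1.8.

1.8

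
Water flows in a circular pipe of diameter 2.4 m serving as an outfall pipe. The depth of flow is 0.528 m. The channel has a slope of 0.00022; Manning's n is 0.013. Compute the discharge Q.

Q = 0.39 m³/s

For a circular section of diameter D = 2.4 m at depth y = 0.528 m, the central angle is θ = 2 arccos(1 − 2y/D) = 1.953 rad. Then A = (D²/8)(θ − sin θ) = 0.7379 m² and P = Dθ/2 = 2.343 m.
Hydraulic radius R = A/P = 0.7379/2.343 = 0.3149 m.
Manning's equation: Q = (1/n) A R^(2/3) S^(1/2) = (1/0.013) × 0.7379 × 0.3149^(2/3) × 0.00022^(1/2) = 0.39 m³/s.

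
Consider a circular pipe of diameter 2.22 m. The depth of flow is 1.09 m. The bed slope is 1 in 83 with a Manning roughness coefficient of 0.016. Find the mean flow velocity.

V = 4.6 m/s

For a circular section of diameter D = 2.22 m at depth y = 1.09 m, the central angle is θ = 2 arccos(1 − 2y/D) = 3.106 rad. Then A = (D²/8)(θ − sin θ) = 1.891 m² and P = Dθ/2 = 3.447 m.
Hydraulic radius R = A/P = 1.891/3.447 = 0.5486 m.
From Manning's equation, V = (1/n) R^(2/3) S^(1/2) = (1/0.016) × 0.5486^(2/3) × 0.01205^(1/2) = 4.6 m/s.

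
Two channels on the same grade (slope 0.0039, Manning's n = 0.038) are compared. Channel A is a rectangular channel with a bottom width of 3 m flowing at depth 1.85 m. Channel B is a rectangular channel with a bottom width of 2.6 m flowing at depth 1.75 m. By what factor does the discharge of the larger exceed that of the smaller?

1.31

Channel A: Flow area A = b·y = 3 × 1.85 = 5.55 m². Wetted perimeter P = b + 2y = 3 + 2×1.85 = 6.7 m. Hydraulic radius R = A/P = 5.55/6.7 = 0.8284 m. Q_A = (1/0.038)·5.55·0.8284^(2/3)·√0.0039 = 8.045 m³/s.
Channel B: Flow area A = b·y = 2.6 × 1.75 = 4.55 m². Wetted perimeter P = b + 2y = 2.6 + 2×1.75 = 6.1 m. Hydraulic radius R = A/P = 4.55/6.1 = 0.7459 m. Q_B = (1/0.038)·4.55·0.7459^(2/3)·√0.0039 = 6.15 m³/s.
The larger discharge is 8.045 m³/s and the smaller is 6.15 m³/s; the ratio is 1.31.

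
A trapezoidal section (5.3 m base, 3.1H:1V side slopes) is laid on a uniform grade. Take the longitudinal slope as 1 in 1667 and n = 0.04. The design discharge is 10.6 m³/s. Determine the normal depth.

y_n = 1.62 m

Manning's equation rearranged: A R^(2/3) = nQ / (1·√S) = 0.04 × 10.6 / (√0.0005999) = 17.31.
At y = 1.98 m: A R^(2/3) = 26.2 — over.
At y = 1.62 m: A R^(2/3) = 17.33 — ≈ 17.31.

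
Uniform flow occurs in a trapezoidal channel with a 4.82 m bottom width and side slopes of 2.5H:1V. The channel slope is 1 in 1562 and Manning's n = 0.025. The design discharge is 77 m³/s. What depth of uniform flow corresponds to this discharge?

Manning's equation rearranged: A R^(2/3) = nQ / (1·√S) = 0.025 × 77 / (√0.0006402) = 76.08.
At y = 4.47 m: A R^(2/3) = 130.8 — high.
At y = 3.12 m: A R^(2/3) = 58.72 — low.
At y = 3.51 m: A R^(2/3) = 76.04 — close enough.

y_n = 3.51 m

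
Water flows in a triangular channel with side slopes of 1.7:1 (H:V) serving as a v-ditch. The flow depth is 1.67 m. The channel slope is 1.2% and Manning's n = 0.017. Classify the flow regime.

For a triangular section with side slope z = 1.7: A = zy² = 1.7×1.67² = 4.741 m²; P = 2y√(1+z²) = 2×1.67×1.972 = 6.588 m.
Hydraulic radius R = A/P = 4.741/6.588 = 0.7197 m.
V = (1/n) R^(2/3) √S = (1/0.017) × 0.7197^(2/3) × √0.012 = 5.175 m/s. Hydraulic depth D_h = A/T = 4.741/5.678 = 0.835 m.
Froude number Fr = V/√(g·D_h) = 5.175/√(9.81×0.835) = 1.81, which is greater than 1, so the flow is supercritical.

supercritical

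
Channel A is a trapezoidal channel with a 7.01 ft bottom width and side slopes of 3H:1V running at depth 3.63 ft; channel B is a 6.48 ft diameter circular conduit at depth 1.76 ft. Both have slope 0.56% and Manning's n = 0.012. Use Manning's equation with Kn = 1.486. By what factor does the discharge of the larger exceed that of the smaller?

14.8

Channel A: With bottom width b = 7.01 ft and side slope z = 3: A = (b + zy)y = (7.01 + 3×3.63)×3.63 = 64.98 ft²; P = b + 2y√(1+z²) = 7.01 + 2×3.63×3.162 = 29.97 ft. Hydraulic radius R = A/P = 64.98/29.97 = 2.168 ft. Q_A = (1.486/0.012)·64.98·2.168^(2/3)·√0.0056 = 1009 ft³/s.
Channel B: For a circular section of diameter D = 6.48 ft at depth y = 1.76 ft, the central angle is θ = 2 arccos(1 − 2y/D) = 2.193 rad. Then A = (D²/8)(θ − sin θ) = 7.244 ft² and P = Dθ/2 = 7.105 ft. Hydraulic radius R = A/P = 7.244/7.105 = 1.02 ft. Q_B = (1.486/0.012)·7.244·1.02^(2/3)·√0.0056 = 68 ft³/s.
The larger discharge is 1009 ft³/s and the smaller is 68 ft³/s; the ratio is 14.8.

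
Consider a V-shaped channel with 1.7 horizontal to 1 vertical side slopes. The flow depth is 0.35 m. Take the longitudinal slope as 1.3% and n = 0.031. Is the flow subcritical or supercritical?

subcritical

For a triangular section with side slope z = 1.7: A = zy² = 1.7×0.35² = 0.2082 m²; P = 2y√(1+z²) = 2×0.35×1.972 = 1.381 m.
Hydraulic radius R = A/P = 0.2082/1.381 = 0.1508 m.
V = (1/n) R^(2/3) √S = (1/0.031) × 0.1508^(2/3) × √0.013 = 1.042 m/s. Hydraulic depth D_h = A/T = 0.2082/1.19 = 0.175 m.
Froude number Fr = V/√(g·D_h) = 1.042/√(9.81×0.175) = 0.795, which is less than 1, so the flow is subcritical.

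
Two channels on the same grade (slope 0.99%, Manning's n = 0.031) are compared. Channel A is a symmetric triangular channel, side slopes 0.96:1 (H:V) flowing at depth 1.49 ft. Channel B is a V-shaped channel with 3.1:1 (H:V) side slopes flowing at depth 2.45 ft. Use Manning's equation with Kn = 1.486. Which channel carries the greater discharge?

channel B

Channel A: For a triangular section with side slope z = 0.96: A = zy² = 0.96×1.49² = 2.131 ft²; P = 2y√(1+z²) = 2×1.49×1.386 = 4.131 ft. Hydraulic radius R = A/P = 2.131/4.131 = 0.5159 ft. Q_A = (1.486/0.031)·2.131·0.5159^(2/3)·√0.0099 = 6.539 ft³/s.
Channel B: For a triangular section with side slope z = 3.1: A = zy² = 3.1×2.45² = 18.61 ft²; P = 2y√(1+z²) = 2×2.45×3.257 = 15.96 ft. Hydraulic radius R = A/P = 18.61/15.96 = 1.166 ft. Q_B = (1.486/0.031)·18.61·1.166^(2/3)·√0.0099 = 98.31 ft³/s.
Q_A = 6.539 ft³/s vs Q_B = 98.31 ft³/s, so channel B carries more.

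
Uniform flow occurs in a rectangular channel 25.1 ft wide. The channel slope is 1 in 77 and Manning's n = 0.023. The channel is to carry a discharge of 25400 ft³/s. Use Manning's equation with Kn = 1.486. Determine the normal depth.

y_n = 31.8 ft

Manning's equation rearranged: A R^(2/3) = nQ / (1.486·√S) = 0.023 × 25400 / (1.486 × √0.01299) = 3450.
Try y = 36.3 ft: A R^(2/3) = 4037 — high.
Try y = 31.8 ft: A R^(2/3) = 3453 — matches.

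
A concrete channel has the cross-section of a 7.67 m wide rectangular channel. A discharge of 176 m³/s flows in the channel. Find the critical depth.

y_c = 3.77 m

For a rectangular channel, critical depth y_c = (q²/g)^(1/3) where q = Q/b = 176/7.67 = 22.95 m²/s.
So y_c = (22.95²/9.81)^(1/3) = 3.77 m.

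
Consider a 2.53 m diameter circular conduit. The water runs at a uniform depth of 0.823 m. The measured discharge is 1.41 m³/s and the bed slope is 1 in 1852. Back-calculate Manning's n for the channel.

n = 0.014

For a circular section of diameter D = 2.53 m at depth y = 0.823 m, the central angle is θ = 2 arccos(1 − 2y/D) = 2.428 rad. Then A = (D²/8)(θ − sin θ) = 1.419 m² and P = Dθ/2 = 3.071 m.
Hydraulic radius R = A/P = 1.419/3.071 = 0.4619 m.
Rearranging Manning's equation: n = (1/Q) A R^(2/3) S^(1/2) = (1/1.41) × 1.419 × 0.4619^(2/3) × √0.00054 = 0.014.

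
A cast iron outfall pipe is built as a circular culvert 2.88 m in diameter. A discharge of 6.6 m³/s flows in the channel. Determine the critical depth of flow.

At critical depth, Q² T / (g A³) = 1, i.e. A³/T = Q²/g = 6.6²/9.81 = 4.44.
At y = 0.848 m: A³/T = 1.565 — low.
At y = 1.21 m: A³/T = 6.165 — high.
At y = 1.11 m: A³/T = 4.427 — matches.

y_c = 1.11 m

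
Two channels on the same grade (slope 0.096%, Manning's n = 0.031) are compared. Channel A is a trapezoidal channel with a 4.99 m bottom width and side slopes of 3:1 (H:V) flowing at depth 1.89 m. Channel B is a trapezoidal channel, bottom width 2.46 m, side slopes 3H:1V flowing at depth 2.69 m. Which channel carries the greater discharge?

channel B

Channel A: With bottom width b = 4.99 m and side slope z = 3: A = (b + zy)y = (4.99 + 3×1.89)×1.89 = 20.15 m²; P = b + 2y√(1+z²) = 4.99 + 2×1.89×3.162 = 16.94 m. Hydraulic radius R = A/P = 20.15/16.94 = 1.189 m. Q_A = (1/0.031)·20.15·1.189^(2/3)·√0.00096 = 22.6 m³/s.
Channel B: With bottom width b = 2.46 m and side slope z = 3: A = (b + zy)y = (2.46 + 3×2.69)×2.69 = 28.33 m²; P = b + 2y√(1+z²) = 2.46 + 2×2.69×3.162 = 19.47 m. Hydraulic radius R = A/P = 28.33/19.47 = 1.455 m. Q_B = (1/0.031)·28.33·1.455^(2/3)·√0.00096 = 36.35 m³/s.
Q_A = 22.6 m³/s vs Q_B = 36.35 m³/s, so channel B carries more.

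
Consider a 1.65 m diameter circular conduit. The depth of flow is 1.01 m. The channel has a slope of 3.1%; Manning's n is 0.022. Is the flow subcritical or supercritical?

supercritical

For a circular section of diameter D = 1.65 m at depth y = 1.01 m, the central angle is θ = 2 arccos(1 − 2y/D) = 3.594 rad. Then A = (D²/8)(θ − sin θ) = 1.372 m² and P = Dθ/2 = 2.965 m.
Hydraulic radius R = A/P = 1.372/2.965 = 0.4627 m.
V = (1/n) R^(2/3) √S = (1/0.022) × 0.4627^(2/3) × √0.031 = 4.787 m/s. Hydraulic depth D_h = A/T = 1.372/1.608 = 0.8531 m.
Froude number Fr = V/√(g·D_h) = 4.787/√(9.81×0.8531) = 1.65, which is greater than 1, so the flow is supercritical.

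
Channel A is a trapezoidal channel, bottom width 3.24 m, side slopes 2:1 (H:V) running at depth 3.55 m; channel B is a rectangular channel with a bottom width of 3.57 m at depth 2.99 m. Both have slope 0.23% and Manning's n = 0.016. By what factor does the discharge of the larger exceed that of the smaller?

Channel A: With bottom width b = 3.24 m and side slope z = 2: A = (b + zy)y = (3.24 + 2×3.55)×3.55 = 36.71 m²; P = b + 2y√(1+z²) = 3.24 + 2×3.55×2.236 = 19.12 m. Hydraulic radius R = A/P = 36.71/19.12 = 1.92 m. Q_A = (1/0.016)·36.71·1.92^(2/3)·√0.0023 = 170 m³/s.
Channel B: Flow area A = b·y = 3.57 × 2.99 = 10.67 m². Wetted perimeter P = b + 2y = 3.57 + 2×2.99 = 9.55 m. Hydraulic radius R = A/P = 10.67/9.55 = 1.118 m. Q_B = (1/0.016)·10.67·1.118^(2/3)·√0.0023 = 34.46 m³/s.
The larger discharge is 170 m³/s and the smaller is 34.46 m³/s; the ratio is 4.93.

4.93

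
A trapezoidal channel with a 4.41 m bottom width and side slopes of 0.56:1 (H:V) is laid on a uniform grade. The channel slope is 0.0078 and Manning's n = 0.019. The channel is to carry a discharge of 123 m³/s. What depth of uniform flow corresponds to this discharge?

y_n = 3.09 m

Manning's equation rearranged: A R^(2/3) = nQ / (1·√S) = 0.019 × 123 / (√0.0078) = 26.46.
Try y = 3.35 m: A R^(2/3) = 30.49 — over.
Try y = 2.34 m: A R^(2/3) = 16.51 — short.
Try y = 3.09 m: A R^(2/3) = 26.5 — matches.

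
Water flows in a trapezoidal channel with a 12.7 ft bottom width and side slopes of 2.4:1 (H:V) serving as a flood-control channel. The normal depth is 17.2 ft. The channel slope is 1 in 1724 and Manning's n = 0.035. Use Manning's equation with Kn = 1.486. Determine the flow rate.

Q = 4140 ft³/s

With bottom width b = 12.7 ft and side slope z = 2.4: A = (b + zy)y = (12.7 + 2.4×17.2)×17.2 = 928.5 ft²; P = b + 2y√(1+z²) = 12.7 + 2×17.2×2.6 = 102.1 ft.
Hydraulic radius R = A/P = 928.5/102.1 = 9.09 ft.
Manning's equation: Q = (1.486/n) A R^(2/3) S^(1/2) = (1.486/0.035) × 928.5 × 9.09^(2/3) × 0.00058^(1/2) = 4140 ft³/s.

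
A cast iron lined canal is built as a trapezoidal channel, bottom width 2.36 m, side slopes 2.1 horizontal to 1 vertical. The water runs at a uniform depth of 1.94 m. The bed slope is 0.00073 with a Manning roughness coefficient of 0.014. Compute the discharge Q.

Q = 25.6 m³/s

With bottom width b = 2.36 m and side slope z = 2.1: A = (b + zy)y = (2.36 + 2.1×1.94)×1.94 = 12.48 m²; P = b + 2y√(1+z²) = 2.36 + 2×1.94×2.326 = 11.38 m.
Hydraulic radius R = A/P = 12.48/11.38 = 1.096 m.
Manning's equation: Q = (1/n) A R^(2/3) S^(1/2) = (1/0.014) × 12.48 × 1.096^(2/3) × 0.00073^(1/2) = 25.6 m³/s.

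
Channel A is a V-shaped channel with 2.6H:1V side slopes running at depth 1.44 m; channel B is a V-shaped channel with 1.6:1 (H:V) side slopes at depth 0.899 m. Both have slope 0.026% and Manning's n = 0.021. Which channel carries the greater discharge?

Channel A: For a triangular section with side slope z = 2.6: A = zy² = 2.6×1.44² = 5.391 m²; P = 2y√(1+z²) = 2×1.44×2.786 = 8.023 m. Hydraulic radius R = A/P = 5.391/8.023 = 0.672 m. Q_A = (1/0.021)·5.391·0.672^(2/3)·√0.00026 = 3.176 m³/s.
Channel B: For a triangular section with side slope z = 1.6: A = zy² = 1.6×0.899² = 1.293 m²; P = 2y√(1+z²) = 2×0.899×1.887 = 3.392 m. Hydraulic radius R = A/P = 1.293/3.392 = 0.3812 m. Q_B = (1/0.021)·1.293·0.3812^(2/3)·√0.00026 = 0.522 m³/s.
Q_A = 3.176 m³/s vs Q_B = 0.522 m³/s, so channel A carries more.

channel A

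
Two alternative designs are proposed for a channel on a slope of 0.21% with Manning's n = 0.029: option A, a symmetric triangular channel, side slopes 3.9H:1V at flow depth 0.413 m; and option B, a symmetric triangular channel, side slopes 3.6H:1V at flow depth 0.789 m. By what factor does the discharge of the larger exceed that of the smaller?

Channel A: For a triangular section with side slope z = 3.9: A = zy² = 3.9×0.413² = 0.6652 m²; P = 2y√(1+z²) = 2×0.413×4.026 = 3.326 m. Hydraulic radius R = A/P = 0.6652/3.326 = 0.2 m. Q_A = (1/0.029)·0.6652·0.2^(2/3)·√0.0021 = 0.3595 m³/s.
Channel B: For a triangular section with side slope z = 3.6: A = zy² = 3.6×0.789² = 2.241 m²; P = 2y√(1+z²) = 2×0.789×3.736 = 5.896 m. Hydraulic radius R = A/P = 2.241/5.896 = 0.3801 m. Q_B = (1/0.029)·2.241·0.3801^(2/3)·√0.0021 = 1.858 m³/s.
The larger discharge is 1.858 m³/s and the smaller is 0.3595 m³/s; the ratio is 5.17.

5.17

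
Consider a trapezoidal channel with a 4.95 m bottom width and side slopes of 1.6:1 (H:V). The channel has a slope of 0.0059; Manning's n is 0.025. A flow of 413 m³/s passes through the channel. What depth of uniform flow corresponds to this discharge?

y_n = 5.15 m

Manning's equation rearranged: A R^(2/3) = nQ / (1·√S) = 0.025 × 413 / (√0.0059) = 134.4.
At y = 6.5 m: A R^(2/3) = 224.9 — too large.
At y = 3.56 m: A R^(2/3) = 61.39 — too small.
At y = 5.15 m: A R^(2/3) = 134.5 — matches.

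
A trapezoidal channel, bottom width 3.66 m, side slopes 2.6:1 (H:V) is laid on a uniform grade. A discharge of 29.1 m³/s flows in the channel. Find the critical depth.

At critical depth, Q² T / (g A³) = 1, i.e. A³/T = Q²/g = 29.1²/9.81 = 86.32.
Trying y = 1.03 m: A³/T = 30.86 — too small.
Trying y = 1.72 m: A³/T = 217.1 — too large.
Trying y = 1.36 m: A³/T = 87.34 — ≈ 86.32.

y_c = 1.36 m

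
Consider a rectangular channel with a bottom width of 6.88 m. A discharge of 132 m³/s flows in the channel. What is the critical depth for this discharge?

y_c = 3.35 m

For a rectangular channel, critical depth y_c = (q²/g)^(1/3) where q = Q/b = 132/6.88 = 19.19 m²/s.
So y_c = (19.19²/9.81)^(1/3) = 3.35 m.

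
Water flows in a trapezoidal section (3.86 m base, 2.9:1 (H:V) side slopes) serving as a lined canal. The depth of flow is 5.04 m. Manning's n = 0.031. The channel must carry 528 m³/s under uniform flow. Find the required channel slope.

S = 0.00831

With bottom width b = 3.86 m and side slope z = 2.9: A = (b + zy)y = (3.86 + 2.9×5.04)×5.04 = 93.12 m²; P = b + 2y√(1+z²) = 3.86 + 2×5.04×3.068 = 34.78 m.
Hydraulic radius R = A/P = 93.12/34.78 = 2.677 m.
From Manning's equation, S = [nQ / (1 A R^(2/3))]² = [0.031 × 528 / (1 × 93.12 × 2.677^(2/3))]² = 0.00831.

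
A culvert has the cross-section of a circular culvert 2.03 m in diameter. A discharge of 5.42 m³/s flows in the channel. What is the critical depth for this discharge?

At critical depth, Q² T / (g A³) = 1, i.e. A³/T = Q²/g = 5.42²/9.81 = 2.995.
Try y = 0.834 m: A³/T = 0.9844 — low.
Try y = 1.33 m: A³/T = 5.881 — high.
Try y = 1.12 m: A³/T = 3.04 — matches.

y_c = 1.12 m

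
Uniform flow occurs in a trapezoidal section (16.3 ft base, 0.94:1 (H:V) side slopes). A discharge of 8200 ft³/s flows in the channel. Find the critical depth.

y_c = 14.9 ft

At critical depth, Q² T / (g A³) = 1, i.e. A³/T = Q²/g = 8200²/32.2 = 2088000.
Trying y = 11 ft: A³/T = 680500 — too small.
Trying y = 14.9 ft: A³/T = 2078000 — ≈ 2088000.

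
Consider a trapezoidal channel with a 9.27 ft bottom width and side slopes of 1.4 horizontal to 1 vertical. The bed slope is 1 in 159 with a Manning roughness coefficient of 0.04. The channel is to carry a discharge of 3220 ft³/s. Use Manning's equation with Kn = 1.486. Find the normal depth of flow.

Manning's equation rearranged: A R^(2/3) = nQ / (1.486·√S) = 0.04 × 3220 / (1.486 × √0.006289) = 1093.
Try y = 9.01 ft: A R^(2/3) = 568.5 — too small.
Try y = 14.3 ft: A R^(2/3) = 1556 — too large.
Try y = 12.2 ft: A R^(2/3) = 1093 — close enough.

y_n = 12.2 ft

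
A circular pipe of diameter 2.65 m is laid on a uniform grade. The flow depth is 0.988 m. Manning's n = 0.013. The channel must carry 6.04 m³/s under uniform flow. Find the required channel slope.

S = 0.00401

For a circular section of diameter D = 2.65 m at depth y = 0.988 m, the central angle is θ = 2 arccos(1 − 2y/D) = 2.627 rad. Then A = (D²/8)(θ − sin θ) = 1.874 m² and P = Dθ/2 = 3.481 m.
Hydraulic radius R = A/P = 1.874/3.481 = 0.5384 m.
From Manning's equation, S = [nQ / (1 A R^(2/3))]² = [0.013 × 6.04 / (1 × 1.874 × 0.5384^(2/3))]² = 0.00401.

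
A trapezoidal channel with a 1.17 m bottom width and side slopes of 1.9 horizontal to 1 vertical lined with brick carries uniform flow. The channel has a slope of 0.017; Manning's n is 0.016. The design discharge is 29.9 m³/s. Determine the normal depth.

Manning's equation rearranged: A R^(2/3) = nQ / (1·√S) = 0.016 × 29.9 / (√0.017) = 3.669.
At y = 1.44 m: A R^(2/3) = 4.704 — high.
At y = 1.29 m: A R^(2/3) = 3.669 — ≈ 3.669.

y_n = 1.29 m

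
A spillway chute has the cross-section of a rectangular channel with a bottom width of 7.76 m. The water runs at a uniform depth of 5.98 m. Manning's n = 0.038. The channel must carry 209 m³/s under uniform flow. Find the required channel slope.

Flow area A = b·y = 7.76 × 5.98 = 46.4 m². Wetted perimeter P = b + 2y = 7.76 + 2×5.98 = 19.72 m.
Hydraulic radius R = A/P = 46.4/19.72 = 2.353 m.
From Manning's equation, S = [nQ / (1 A R^(2/3))]² = [0.038 × 209 / (1 × 46.4 × 2.353^(2/3))]² = 0.00936.

S = 0.00936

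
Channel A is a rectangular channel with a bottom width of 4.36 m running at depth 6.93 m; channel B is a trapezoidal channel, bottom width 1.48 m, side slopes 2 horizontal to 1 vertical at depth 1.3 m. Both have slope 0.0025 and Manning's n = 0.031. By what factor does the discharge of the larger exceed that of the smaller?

9.87

Channel A: Flow area A = b·y = 4.36 × 6.93 = 30.21 m². Wetted perimeter P = b + 2y = 4.36 + 2×6.93 = 18.22 m. Hydraulic radius R = A/P = 30.21/18.22 = 1.658 m. Q_A = (1/0.031)·30.21·1.658^(2/3)·√0.0025 = 68.28 m³/s.
Channel B: With bottom width b = 1.48 m and side slope z = 2: A = (b + zy)y = (1.48 + 2×1.3)×1.3 = 5.304 m²; P = b + 2y√(1+z²) = 1.48 + 2×1.3×2.236 = 7.294 m. Hydraulic radius R = A/P = 5.304/7.294 = 0.7272 m. Q_B = (1/0.031)·5.304·0.7272^(2/3)·√0.0025 = 6.918 m³/s.
The larger discharge is 68.28 m³/s and the smaller is 6.918 m³/s; the ratio is 9.87.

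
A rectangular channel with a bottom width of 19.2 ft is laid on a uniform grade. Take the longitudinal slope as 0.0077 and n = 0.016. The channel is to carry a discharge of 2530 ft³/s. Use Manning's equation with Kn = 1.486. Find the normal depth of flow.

Manning's equation rearranged: A R^(2/3) = nQ / (1.486·√S) = 0.016 × 2530 / (1.486 × √0.0077) = 310.4.
Try y = 7.64 ft: A R^(2/3) = 385.1 — too large.
Try y = 5.82 ft: A R^(2/3) = 263.6 — too small.
Try y = 6.54 ft: A R^(2/3) = 310.6 — matches.

y_n = 6.54 ft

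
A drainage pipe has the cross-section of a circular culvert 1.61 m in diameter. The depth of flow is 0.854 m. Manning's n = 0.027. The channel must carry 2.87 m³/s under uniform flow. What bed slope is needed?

S = 0.016

For a circular section of diameter D = 1.61 m at depth y = 0.854 m, the central angle is θ = 2 arccos(1 − 2y/D) = 3.263 rad. Then A = (D²/8)(θ − sin θ) = 1.097 m² and P = Dθ/2 = 2.627 m.
Hydraulic radius R = A/P = 1.097/2.627 = 0.4175 m.
From Manning's equation, S = [nQ / (1 A R^(2/3))]² = [0.027 × 2.87 / (1 × 1.097 × 0.4175^(2/3))]² = 0.016.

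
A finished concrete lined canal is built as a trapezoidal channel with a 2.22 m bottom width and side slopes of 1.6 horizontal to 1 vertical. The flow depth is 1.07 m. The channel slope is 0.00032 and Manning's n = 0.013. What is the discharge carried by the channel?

With bottom width b = 2.22 m and side slope z = 1.6: A = (b + zy)y = (2.22 + 1.6×1.07)×1.07 = 4.207 m²; P = b + 2y√(1+z²) = 2.22 + 2×1.07×1.887 = 6.258 m.
Hydraulic radius R = A/P = 4.207/6.258 = 0.6723 m.
Manning's equation: Q = (1/n) A R^(2/3) S^(1/2) = (1/0.013) × 4.207 × 0.6723^(2/3) × 0.00032^(1/2) = 4.44 m³/s.

Q = 4.44 m³/s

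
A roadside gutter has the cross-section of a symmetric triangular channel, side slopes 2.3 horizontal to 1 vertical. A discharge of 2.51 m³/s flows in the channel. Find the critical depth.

y_c = 0.753 m

At critical depth, Q² T / (g A³) = 1, i.e. A³/T = Q²/g = 2.51²/9.81 = 0.6422.
Try y = 0.93 m: A³/T = 1.84 — too large.
Try y = 0.639 m: A³/T = 0.2818 — too small.
Try y = 0.753 m: A³/T = 0.6403 — matches.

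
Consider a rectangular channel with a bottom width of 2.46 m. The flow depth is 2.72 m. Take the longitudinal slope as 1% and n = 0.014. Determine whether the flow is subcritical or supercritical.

supercritical

Flow area A = b·y = 2.46 × 2.72 = 6.691 m². Wetted perimeter P = b + 2y = 2.46 + 2×2.72 = 7.9 m.
Hydraulic radius R = A/P = 6.691/7.9 = 0.847 m.
V = (1/n) R^(2/3) √S = (1/0.014) × 0.847^(2/3) × √0.01 = 6.394 m/s. Hydraulic depth D_h = A/T = 6.691/2.46 = 2.72 m.
Froude number Fr = V/√(g·D_h) = 6.394/√(9.81×2.72) = 1.24, which is greater than 1, so the flow is supercritical.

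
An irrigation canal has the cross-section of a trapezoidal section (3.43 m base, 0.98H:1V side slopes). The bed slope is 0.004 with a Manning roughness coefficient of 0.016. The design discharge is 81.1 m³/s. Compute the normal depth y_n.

Manning's equation rearranged: A R^(2/3) = nQ / (1·√S) = 0.016 × 81.1 / (√0.004) = 20.52.
Trying y = 3.26 m: A R^(2/3) = 31 — over.
Trying y = 1.83 m: A R^(2/3) = 10.29 — short.
Trying y = 2.64 m: A R^(2/3) = 20.52 — matches.

y_n = 2.64 m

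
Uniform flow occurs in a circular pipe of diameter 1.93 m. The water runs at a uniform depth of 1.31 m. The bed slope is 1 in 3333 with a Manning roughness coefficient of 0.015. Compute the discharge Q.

Q = 1.67 m³/s

For a circular section of diameter D = 1.93 m at depth y = 1.31 m, the central angle is θ = 2 arccos(1 − 2y/D) = 3.873 rad. Then A = (D²/8)(θ − sin θ) = 2.114 m² and P = Dθ/2 = 3.737 m.
Hydraulic radius R = A/P = 2.114/3.737 = 0.5657 m.
Manning's equation: Q = (1/n) A R^(2/3) S^(1/2) = (1/0.015) × 2.114 × 0.5657^(2/3) × 0.0003^(1/2) = 1.67 m³/s.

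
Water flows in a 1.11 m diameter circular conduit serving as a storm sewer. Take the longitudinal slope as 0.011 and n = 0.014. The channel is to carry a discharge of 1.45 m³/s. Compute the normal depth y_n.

Manning's equation rearranged: A R^(2/3) = nQ / (1·√S) = 0.014 × 1.45 / (√0.011) = 0.1936.
Try y = 0.596 m: A R^(2/3) = 0.2319 — high.
Try y = 0.535 m: A R^(2/3) = 0.1933 — close enough.

y_n = 0.535 m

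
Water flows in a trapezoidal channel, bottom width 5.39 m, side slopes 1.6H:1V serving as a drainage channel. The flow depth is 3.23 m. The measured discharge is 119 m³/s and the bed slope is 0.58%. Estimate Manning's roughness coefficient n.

With bottom width b = 5.39 m and side slope z = 1.6: A = (b + zy)y = (5.39 + 1.6×3.23)×3.23 = 34.1 m²; P = b + 2y√(1+z²) = 5.39 + 2×3.23×1.887 = 17.58 m.
Hydraulic radius R = A/P = 34.1/17.58 = 1.94 m.
Rearranging Manning's equation: n = (1/Q) A R^(2/3) S^(1/2) = (1/119) × 34.1 × 1.94^(2/3) × √0.0058 = 0.0339.

n = 0.0339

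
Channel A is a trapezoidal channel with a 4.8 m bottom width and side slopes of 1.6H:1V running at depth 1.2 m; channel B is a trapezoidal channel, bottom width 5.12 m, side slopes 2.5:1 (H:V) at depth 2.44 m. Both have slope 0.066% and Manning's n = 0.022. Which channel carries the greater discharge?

Channel A: With bottom width b = 4.8 m and side slope z = 1.6: A = (b + zy)y = (4.8 + 1.6×1.2)×1.2 = 8.064 m²; P = b + 2y√(1+z²) = 4.8 + 2×1.2×1.887 = 9.328 m. Hydraulic radius R = A/P = 8.064/9.328 = 0.8645 m. Q_A = (1/0.022)·8.064·0.8645^(2/3)·√0.00066 = 8.545 m³/s.
Channel B: With bottom width b = 5.12 m and side slope z = 2.5: A = (b + zy)y = (5.12 + 2.5×2.44)×2.44 = 27.38 m²; P = b + 2y√(1+z²) = 5.12 + 2×2.44×2.693 = 18.26 m. Hydraulic radius R = A/P = 27.38/18.26 = 1.499 m. Q_B = (1/0.022)·27.38·1.499^(2/3)·√0.00066 = 41.88 m³/s.
Q_A = 8.545 m³/s vs Q_B = 41.88 m³/s, so channel B carries more.

channel B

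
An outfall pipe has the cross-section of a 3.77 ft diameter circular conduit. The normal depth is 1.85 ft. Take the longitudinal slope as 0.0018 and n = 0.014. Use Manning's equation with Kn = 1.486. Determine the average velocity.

V = 4.29 ft/s

For a circular section of diameter D = 3.77 ft at depth y = 1.85 ft, the central angle is θ = 2 arccos(1 − 2y/D) = 3.104 rad. Then A = (D²/8)(θ − sin θ) = 5.449 ft² and P = Dθ/2 = 5.852 ft.
Hydraulic radius R = A/P = 5.449/5.852 = 0.9312 ft.
From Manning's equation, V = (1.486/n) R^(2/3) S^(1/2) = (1.486/0.014) × 0.9312^(2/3) × 0.0018^(1/2) = 4.29 ft/s.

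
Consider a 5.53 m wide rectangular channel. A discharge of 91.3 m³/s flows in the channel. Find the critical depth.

For a rectangular channel, critical depth y_c = (q²/g)^(1/3) where q = Q/b = 91.3/5.53 = 16.51 m²/s.
So y_c = (16.51²/9.81)^(1/3) = 3.03 m.

y_c = 3.03 m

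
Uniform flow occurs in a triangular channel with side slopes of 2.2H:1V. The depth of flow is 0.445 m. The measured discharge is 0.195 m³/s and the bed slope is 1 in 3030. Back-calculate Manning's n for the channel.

For a triangular section with side slope z = 2.2: A = zy² = 2.2×0.445² = 0.4357 m²; P = 2y√(1+z²) = 2×0.445×2.417 = 2.151 m.
Hydraulic radius R = A/P = 0.4357/2.151 = 0.2026 m.
Rearranging Manning's equation: n = (1/Q) A R^(2/3) S^(1/2) = (1/0.195) × 0.4357 × 0.2026^(2/3) × √0.00033 = 0.014.

n = 0.014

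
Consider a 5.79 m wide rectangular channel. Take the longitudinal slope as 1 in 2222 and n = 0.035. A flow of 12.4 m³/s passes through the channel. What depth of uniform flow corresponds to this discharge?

y_n = 2.79 m

Manning's equation rearranged: A R^(2/3) = nQ / (1·√S) = 0.035 × 12.4 / (√0.00045) = 20.46.
Try y = 1.92 m: A R^(2/3) = 12.23 — short.
Try y = 2.79 m: A R^(2/3) = 20.42 — matches.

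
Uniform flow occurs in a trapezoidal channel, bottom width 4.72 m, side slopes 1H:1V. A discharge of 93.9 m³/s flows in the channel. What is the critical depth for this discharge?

At critical depth, Q² T / (g A³) = 1, i.e. A³/T = Q²/g = 93.9²/9.81 = 898.8.
At y = 3.3 m: A³/T = 1638 — high.
At y = 1.91 m: A³/T = 237.8 — low.
At y = 2.79 m: A³/T = 893.1 — ≈ 898.8.

y_c = 2.79 m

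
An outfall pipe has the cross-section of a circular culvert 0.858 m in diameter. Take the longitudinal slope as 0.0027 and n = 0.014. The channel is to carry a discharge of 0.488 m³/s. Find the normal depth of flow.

Manning's equation rearranged: A R^(2/3) = nQ / (1·√S) = 0.014 × 0.488 / (√0.0027) = 0.1315.
At y = 0.351 m: A R^(2/3) = 0.07274 — too small.
At y = 0.496 m: A R^(2/3) = 0.1314 — matches.

y_n = 0.496 m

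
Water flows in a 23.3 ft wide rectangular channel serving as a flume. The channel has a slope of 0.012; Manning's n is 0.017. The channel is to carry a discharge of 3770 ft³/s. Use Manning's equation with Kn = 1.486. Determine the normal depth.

y_n = 6.51 ft

Manning's equation rearranged: A R^(2/3) = nQ / (1.486·√S) = 0.017 × 3770 / (1.486 × √0.012) = 393.7.
Try y = 7.22 ft: A R^(2/3) = 455.6 — high.
Try y = 4.84 ft: A R^(2/3) = 256 — low.
Try y = 6.51 ft: A R^(2/3) = 393.4 — ≈ 393.7.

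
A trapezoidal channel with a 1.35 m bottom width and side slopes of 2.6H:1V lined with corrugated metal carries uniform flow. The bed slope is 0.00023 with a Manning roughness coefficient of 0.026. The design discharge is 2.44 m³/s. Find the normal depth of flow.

y_n = 1.21 m

Manning's equation rearranged: A R^(2/3) = nQ / (1·√S) = 0.026 × 2.44 / (√0.00023) = 4.183.
At y = 1.32 m: A R^(2/3) = 5.095 — high.
At y = 0.915 m: A R^(2/3) = 2.232 — low.
At y = 1.21 m: A R^(2/3) = 4.175 — close enough.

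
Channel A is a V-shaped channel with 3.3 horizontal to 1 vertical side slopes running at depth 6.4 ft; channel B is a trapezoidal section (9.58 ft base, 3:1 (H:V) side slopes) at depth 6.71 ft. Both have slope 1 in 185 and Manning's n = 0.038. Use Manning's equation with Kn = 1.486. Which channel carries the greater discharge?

Channel A: For a triangular section with side slope z = 3.3: A = zy² = 3.3×6.4² = 135.2 ft²; P = 2y√(1+z²) = 2×6.4×3.448 = 44.14 ft. Hydraulic radius R = A/P = 135.2/44.14 = 3.062 ft. Q_A = (1.486/0.038)·135.2·3.062^(2/3)·√0.005405 = 819.5 ft³/s.
Channel B: With bottom width b = 9.58 ft and side slope z = 3: A = (b + zy)y = (9.58 + 3×6.71)×6.71 = 199.4 ft²; P = b + 2y√(1+z²) = 9.58 + 2×6.71×3.162 = 52.02 ft. Hydraulic radius R = A/P = 199.4/52.02 = 3.832 ft. Q_B = (1.486/0.038)·199.4·3.832^(2/3)·√0.005405 = 1404 ft³/s.
Q_A = 819.5 ft³/s vs Q_B = 1404 ft³/s, so channel B carries more.

channel B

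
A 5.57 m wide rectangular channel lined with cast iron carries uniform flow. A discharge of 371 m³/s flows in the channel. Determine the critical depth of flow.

For a rectangular channel, critical depth y_c = (q²/g)^(1/3) where q = Q/b = 371/5.57 = 66.61 m²/s.
So y_c = (66.61²/9.81)^(1/3) = 7.68 m.

y_c = 7.68 m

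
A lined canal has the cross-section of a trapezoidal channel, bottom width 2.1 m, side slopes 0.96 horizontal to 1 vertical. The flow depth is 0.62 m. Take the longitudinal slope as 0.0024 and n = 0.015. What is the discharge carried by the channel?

With bottom width b = 2.1 m and side slope z = 0.96: A = (b + zy)y = (2.1 + 0.96×0.62)×0.62 = 1.671 m²; P = b + 2y√(1+z²) = 2.1 + 2×0.62×1.386 = 3.819 m.
Hydraulic radius R = A/P = 1.671/3.819 = 0.4376 m.
Manning's equation: Q = (1/n) A R^(2/3) S^(1/2) = (1/0.015) × 1.671 × 0.4376^(2/3) × 0.0024^(1/2) = 3.15 m³/s.

Q = 3.15 m³/s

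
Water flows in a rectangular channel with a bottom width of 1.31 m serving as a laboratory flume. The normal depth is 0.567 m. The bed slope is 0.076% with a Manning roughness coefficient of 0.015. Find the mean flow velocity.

Flow area A = b·y = 1.31 × 0.567 = 0.7428 m². Wetted perimeter P = b + 2y = 1.31 + 2×0.567 = 2.444 m.
Hydraulic radius R = A/P = 0.7428/2.444 = 0.3039 m.
From Manning's equation, V = (1/n) R^(2/3) S^(1/2) = (1/0.015) × 0.3039^(2/3) × 0.00076^(1/2) = 0.831 m/s.

V = 0.831 m/s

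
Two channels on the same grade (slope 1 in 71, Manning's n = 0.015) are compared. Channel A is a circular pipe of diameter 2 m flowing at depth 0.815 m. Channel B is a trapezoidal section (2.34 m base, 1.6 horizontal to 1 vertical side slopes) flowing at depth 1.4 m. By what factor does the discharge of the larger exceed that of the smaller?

Channel A: For a circular section of diameter D = 2 m at depth y = 0.815 m, the central angle is θ = 2 arccos(1 − 2y/D) = 2.769 rad. Then A = (D²/8)(θ − sin θ) = 1.203 m² and P = Dθ/2 = 2.769 m. Hydraulic radius R = A/P = 1.203/2.769 = 0.4344 m. Q_A = (1/0.015)·1.203·0.4344^(2/3)·√0.01408 = 5.459 m³/s.
Channel B: With bottom width b = 2.34 m and side slope z = 1.6: A = (b + zy)y = (2.34 + 1.6×1.4)×1.4 = 6.412 m²; P = b + 2y√(1+z²) = 2.34 + 2×1.4×1.887 = 7.623 m. Hydraulic radius R = A/P = 6.412/7.623 = 0.8411 m. Q_B = (1/0.015)·6.412·0.8411^(2/3)·√0.01408 = 45.2 m³/s.
The larger discharge is 45.2 m³/s and the smaller is 5.459 m³/s; the ratio is 8.28.

8.28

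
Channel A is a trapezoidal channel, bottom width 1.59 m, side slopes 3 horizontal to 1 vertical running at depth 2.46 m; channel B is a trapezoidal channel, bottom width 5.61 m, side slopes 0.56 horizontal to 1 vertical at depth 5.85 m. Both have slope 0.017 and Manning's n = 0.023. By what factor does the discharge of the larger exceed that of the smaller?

3.89

Channel A: With bottom width b = 1.59 m and side slope z = 3: A = (b + zy)y = (1.59 + 3×2.46)×2.46 = 22.07 m²; P = b + 2y√(1+z²) = 1.59 + 2×2.46×3.162 = 17.15 m. Hydraulic radius R = A/P = 22.07/17.15 = 1.287 m. Q_A = (1/0.023)·22.07·1.287^(2/3)·√0.017 = 148 m³/s.
Channel B: With bottom width b = 5.61 m and side slope z = 0.56: A = (b + zy)y = (5.61 + 0.56×5.85)×5.85 = 51.98 m²; P = b + 2y√(1+z²) = 5.61 + 2×5.85×1.146 = 19.02 m. Hydraulic radius R = A/P = 51.98/19.02 = 2.733 m. Q_B = (1/0.023)·51.98·2.733^(2/3)·√0.017 = 576.1 m³/s.
The larger discharge is 576.1 m³/s and the smaller is 148 m³/s; the ratio is 3.89.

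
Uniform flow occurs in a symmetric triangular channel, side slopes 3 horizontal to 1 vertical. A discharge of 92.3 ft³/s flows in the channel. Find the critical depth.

y_c = 2.26 ft

At critical depth, Q² T / (g A³) = 1, i.e. A³/T = Q²/g = 92.3²/32.2 = 264.6.
Try y = 2.58 ft: A³/T = 514.4 — high.
Try y = 1.61 ft: A³/T = 48.68 — low.
Try y = 2.26 ft: A³/T = 265.3 — ≈ 264.6.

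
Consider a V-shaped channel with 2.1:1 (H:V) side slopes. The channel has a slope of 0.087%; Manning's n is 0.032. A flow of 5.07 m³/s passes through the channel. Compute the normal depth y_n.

y_n = 1.75 m

Manning's equation rearranged: A R^(2/3) = nQ / (1·√S) = 0.032 × 5.07 / (√0.00087) = 5.5.
Trying y = 2.14 m: A R^(2/3) = 9.398 — high.
Trying y = 1.38 m: A R^(2/3) = 2.917 — low.
Trying y = 1.75 m: A R^(2/3) = 5.496 — close enough.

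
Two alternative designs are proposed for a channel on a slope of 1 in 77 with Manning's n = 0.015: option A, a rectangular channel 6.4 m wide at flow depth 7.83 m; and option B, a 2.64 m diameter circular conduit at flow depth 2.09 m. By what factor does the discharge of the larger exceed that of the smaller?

Channel A: Flow area A = b·y = 6.4 × 7.83 = 50.11 m². Wetted perimeter P = b + 2y = 6.4 + 2×7.83 = 22.06 m. Hydraulic radius R = A/P = 50.11/22.06 = 2.272 m. Q_A = (1/0.015)·50.11·2.272^(2/3)·√0.01299 = 657.9 m³/s.
Channel B: For a circular section of diameter D = 2.64 m at depth y = 2.09 m, the central angle is θ = 2 arccos(1 − 2y/D) = 4.387 rad. Then A = (D²/8)(θ − sin θ) = 4.648 m² and P = Dθ/2 = 5.791 m. Hydraulic radius R = A/P = 4.648/5.791 = 0.8026 m. Q_B = (1/0.015)·4.648·0.8026^(2/3)·√0.01299 = 30.49 m³/s.
The larger discharge is 657.9 m³/s and the smaller is 30.49 m³/s; the ratio is 21.6.

21.6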